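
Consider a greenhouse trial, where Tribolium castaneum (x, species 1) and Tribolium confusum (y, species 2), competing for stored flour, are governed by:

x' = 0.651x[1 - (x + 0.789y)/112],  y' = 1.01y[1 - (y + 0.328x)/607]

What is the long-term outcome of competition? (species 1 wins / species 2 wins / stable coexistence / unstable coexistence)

Compare the nullcline intercepts: K1/α12 = 112/0.789 = 142 < K2 = 607; K2/α21 = 607/0.328 = 1850 > K1 = 112.
Since the inequalities point opposite ways, species 2 can invade but species 1 cannot.

species 2 excludes species 1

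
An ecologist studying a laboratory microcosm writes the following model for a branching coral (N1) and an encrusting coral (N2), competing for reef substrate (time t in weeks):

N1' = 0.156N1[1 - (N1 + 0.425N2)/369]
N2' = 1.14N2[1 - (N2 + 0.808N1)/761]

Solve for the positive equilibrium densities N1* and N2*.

Setting both brackets to zero gives the nullclines N1 + 0.425N2 = 369 and 0.808N1 + N2 = 761.
Substituting N2 = 761 - 0.808N1 into the first: N1(1 - 0.425·0.808) = 369 - 0.425·761.
So N1* = 45.6/0.657 = 69.4, and then N2* = 761 - 0.808·69.4 = 705.

N1* ≈ 69.4, N2* ≈ 705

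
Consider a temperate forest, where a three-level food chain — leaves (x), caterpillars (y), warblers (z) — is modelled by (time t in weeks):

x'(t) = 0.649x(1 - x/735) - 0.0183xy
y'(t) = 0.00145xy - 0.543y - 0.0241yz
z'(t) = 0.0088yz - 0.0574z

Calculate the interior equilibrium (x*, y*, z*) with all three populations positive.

x* ≈ 600, y* ≈ 6.52, z* ≈ 13.6

From dz/dt = 0: 0.0088y* = 0.0574, so y* = 6.52.
From dx/dt = 0: 0.649(1 - x*/735) = 0.0183·6.52, giving x* = 735·(1 - 0.184) = 600.
From dy/dt = 0: 0.00145·600 - 0.543 = 0.0241z*, so z* = 0.327/0.0241 = 13.6.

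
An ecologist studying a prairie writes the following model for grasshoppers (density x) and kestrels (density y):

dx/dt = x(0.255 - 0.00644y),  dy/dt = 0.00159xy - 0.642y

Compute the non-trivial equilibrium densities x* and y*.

x* ≈ 404, y* ≈ 39.6

Set dy/dt = 0 with y > 0: 0.00159x - 0.642 = 0, so x* = 0.642/0.00159 = 404.
Set dx/dt = 0 with x > 0: 0.255 - 0.00644y = 0, so y* = 0.255/0.00644 = 39.6.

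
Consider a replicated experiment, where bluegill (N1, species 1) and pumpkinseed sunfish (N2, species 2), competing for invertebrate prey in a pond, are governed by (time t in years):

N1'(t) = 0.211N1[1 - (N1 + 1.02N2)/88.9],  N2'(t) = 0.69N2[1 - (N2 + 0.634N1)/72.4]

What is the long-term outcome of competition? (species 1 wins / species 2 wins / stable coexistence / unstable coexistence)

Compare the nullcline intercepts: K1/α12 = 88.9/1.02 = 87.2 > K2 = 72.4; K2/α21 = 72.4/0.634 = 114 > K1 = 88.9.
Since both inequalities hold, each species can invade when rare, so the interior equilibrium is stable.

stable coexistence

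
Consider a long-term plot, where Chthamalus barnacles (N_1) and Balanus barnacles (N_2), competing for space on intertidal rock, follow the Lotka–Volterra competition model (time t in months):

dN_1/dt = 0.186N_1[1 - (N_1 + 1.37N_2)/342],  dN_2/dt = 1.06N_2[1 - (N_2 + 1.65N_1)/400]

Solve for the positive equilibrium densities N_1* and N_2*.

Setting both brackets to zero gives the nullclines N_1 + 1.37N_2 = 342 and 1.65N_1 + N_2 = 400.
Substituting N_2 = 400 - 1.65N_1 into the first: N_1(1 - 1.37·1.65) = 342 - 1.37·400.
So N_1* = -206/-1.26 = 163, and then N_2* = 400 - 1.65·163 = 130.

N_1* ≈ 163, N_2* ≈ 130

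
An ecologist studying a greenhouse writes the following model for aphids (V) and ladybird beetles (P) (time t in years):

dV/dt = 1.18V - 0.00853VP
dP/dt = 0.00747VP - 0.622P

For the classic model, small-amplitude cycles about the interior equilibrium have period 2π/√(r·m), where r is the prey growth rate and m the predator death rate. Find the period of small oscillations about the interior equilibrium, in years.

T ≈ 7.33 years

Here r = 1.18 and m = 0.622, so r·m = 0.734.
ω = √0.734 = 0.857 per year, hence T = 2π/ω ≈ 7.33 years.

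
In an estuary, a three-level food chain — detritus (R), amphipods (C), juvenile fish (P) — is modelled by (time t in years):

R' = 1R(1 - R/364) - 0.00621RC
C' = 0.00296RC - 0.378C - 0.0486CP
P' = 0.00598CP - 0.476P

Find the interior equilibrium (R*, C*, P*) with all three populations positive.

From dP/dt = 0: 0.00598C* = 0.476, so C* = 79.6.
From dR/dt = 0: 1(1 - R*/364) = 0.00621·79.6, giving R* = 364·(1 - 0.494) = 184.
From dC/dt = 0: 0.00296·184 - 0.378 = 0.0486P*, so P* = 0.167/0.0486 = 3.43.

R* ≈ 184, C* ≈ 79.6, P* ≈ 3.43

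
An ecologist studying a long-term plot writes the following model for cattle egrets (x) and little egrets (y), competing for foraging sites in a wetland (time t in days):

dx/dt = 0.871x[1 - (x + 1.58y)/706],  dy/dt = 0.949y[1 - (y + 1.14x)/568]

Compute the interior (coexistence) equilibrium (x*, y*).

Setting both brackets to zero gives the nullclines x + 1.58y = 706 and 1.14x + y = 568.
Substituting y = 568 - 1.14x into the first: x(1 - 1.58·1.14) = 706 - 1.58·568.
So x* = -191/-0.801 = 239, and then y* = 568 - 1.14·239 = 296.

x* ≈ 239, y* ≈ 296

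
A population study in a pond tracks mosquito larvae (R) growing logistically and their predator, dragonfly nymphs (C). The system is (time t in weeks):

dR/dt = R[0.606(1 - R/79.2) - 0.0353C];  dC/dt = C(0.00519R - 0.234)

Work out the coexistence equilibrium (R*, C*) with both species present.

R* ≈ 45.1, C* ≈ 7.39

From dC/dt = 0 with C > 0: 0.00519R* = 0.234, so R* = 45.1.
Substitute into dR/dt = 0: 0.606(1 - 45.1/79.2) = 0.0353C*.
The bracket is 0.431, giving C* = 0.261/0.0353 = 7.39.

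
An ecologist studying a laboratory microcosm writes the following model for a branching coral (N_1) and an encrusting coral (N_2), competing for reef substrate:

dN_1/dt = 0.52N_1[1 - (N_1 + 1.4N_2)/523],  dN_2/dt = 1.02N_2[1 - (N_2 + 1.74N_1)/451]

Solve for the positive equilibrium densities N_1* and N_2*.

N_1* ≈ 75.5, N_2* ≈ 320

Setting both brackets to zero gives the nullclines N_1 + 1.4N_2 = 523 and 1.74N_1 + N_2 = 451.
Substituting N_2 = 451 - 1.74N_1 into the first: N_1(1 - 1.4·1.74) = 523 - 1.4·451.
So N_1* = -108/-1.44 = 75.5, and then N_2* = 451 - 1.74·75.5 = 320.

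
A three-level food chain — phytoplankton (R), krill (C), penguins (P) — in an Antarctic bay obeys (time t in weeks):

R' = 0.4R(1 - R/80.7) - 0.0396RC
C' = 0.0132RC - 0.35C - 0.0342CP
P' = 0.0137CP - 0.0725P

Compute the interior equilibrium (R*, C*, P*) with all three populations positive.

R* ≈ 38.4, C* ≈ 5.29, P* ≈ 4.6

From dP/dt = 0: 0.0137C* = 0.0725, so C* = 5.29.
From dR/dt = 0: 0.4(1 - R*/80.7) = 0.0396·5.29, giving R* = 80.7·(1 - 0.524) = 38.4.
From dC/dt = 0: 0.0132·38.4 - 0.35 = 0.0342P*, so P* = 0.157/0.0342 = 4.6.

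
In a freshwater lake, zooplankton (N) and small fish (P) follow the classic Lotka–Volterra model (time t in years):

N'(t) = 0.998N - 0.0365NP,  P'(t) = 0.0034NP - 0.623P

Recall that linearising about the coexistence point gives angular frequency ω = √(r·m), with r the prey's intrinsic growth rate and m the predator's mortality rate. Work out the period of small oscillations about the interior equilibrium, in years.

T ≈ 7.97 years

Here r = 0.998 and m = 0.623, so r·m = 0.622.
ω = √0.622 = 0.789 per year, hence T = 2π/ω ≈ 7.97 years.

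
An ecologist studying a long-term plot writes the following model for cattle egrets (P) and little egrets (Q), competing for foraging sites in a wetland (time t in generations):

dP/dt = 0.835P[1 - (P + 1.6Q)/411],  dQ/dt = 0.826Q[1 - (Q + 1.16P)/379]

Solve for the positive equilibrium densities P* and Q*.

P* ≈ 228, Q* ≈ 114

Setting both brackets to zero gives the nullclines P + 1.6Q = 411 and 1.16P + Q = 379.
Substituting Q = 379 - 1.16P into the first: P(1 - 1.6·1.16) = 411 - 1.6·379.
So P* = -195/-0.856 = 228, and then Q* = 379 - 1.16·228 = 114.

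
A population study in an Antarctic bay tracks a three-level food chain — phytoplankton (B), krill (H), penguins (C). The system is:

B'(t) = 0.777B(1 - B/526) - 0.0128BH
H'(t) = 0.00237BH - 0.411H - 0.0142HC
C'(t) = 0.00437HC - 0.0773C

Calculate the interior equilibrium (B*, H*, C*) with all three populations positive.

B* ≈ 373, H* ≈ 17.7, C* ≈ 33.3

From dC/dt = 0: 0.00437H* = 0.0773, so H* = 17.7.
From dB/dt = 0: 0.777(1 - B*/526) = 0.0128·17.7, giving B* = 526·(1 - 0.291) = 373.
From dH/dt = 0: 0.00237·373 - 0.411 = 0.0142C*, so C* = 0.472/0.0142 = 33.3.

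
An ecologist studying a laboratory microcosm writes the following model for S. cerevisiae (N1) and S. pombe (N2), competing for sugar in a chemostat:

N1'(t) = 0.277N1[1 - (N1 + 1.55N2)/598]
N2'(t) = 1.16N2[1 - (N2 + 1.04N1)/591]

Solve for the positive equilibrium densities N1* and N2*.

Setting both brackets to zero gives the nullclines N1 + 1.55N2 = 598 and 1.04N1 + N2 = 591.
Substituting N2 = 591 - 1.04N1 into the first: N1(1 - 1.55·1.04) = 598 - 1.55·591.
So N1* = -318/-0.612 = 520, and then N2* = 591 - 1.04·520 = 50.5.

N1* ≈ 520, N2* ≈ 50.5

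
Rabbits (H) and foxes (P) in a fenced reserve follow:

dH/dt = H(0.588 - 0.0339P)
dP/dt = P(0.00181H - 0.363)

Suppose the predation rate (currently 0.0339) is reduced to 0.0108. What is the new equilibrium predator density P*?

At the interior fixed point, setting dH/dt = 0 with H > 0 fixes P* = (prey growth rate)/(HP coefficient) — independent of the other coefficients.
With the change, P* = 0.588/0.0108 = 54.4; it rises from 17.3.

P* ≈ 54.4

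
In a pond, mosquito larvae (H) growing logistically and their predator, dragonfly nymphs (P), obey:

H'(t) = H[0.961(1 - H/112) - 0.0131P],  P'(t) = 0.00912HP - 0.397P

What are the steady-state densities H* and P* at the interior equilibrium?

H* ≈ 43.5, P* ≈ 44.8

From dP/dt = 0 with P > 0: 0.00912H* = 0.397, so H* = 43.5.
Substitute into dH/dt = 0: 0.961(1 - 43.5/112) = 0.0131P*.
The bracket is 0.611, giving P* = 0.587/0.0131 = 44.8.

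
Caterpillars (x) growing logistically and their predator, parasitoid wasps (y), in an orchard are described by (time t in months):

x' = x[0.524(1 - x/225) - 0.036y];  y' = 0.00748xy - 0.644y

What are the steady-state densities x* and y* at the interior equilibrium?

From dy/dt = 0 with y > 0: 0.00748x* = 0.644, so x* = 86.1.
Substitute into dx/dt = 0: 0.524(1 - 86.1/225) = 0.036y*.
The bracket is 0.617, giving y* = 0.323/0.036 = 8.99.

x* ≈ 86.1, y* ≈ 8.99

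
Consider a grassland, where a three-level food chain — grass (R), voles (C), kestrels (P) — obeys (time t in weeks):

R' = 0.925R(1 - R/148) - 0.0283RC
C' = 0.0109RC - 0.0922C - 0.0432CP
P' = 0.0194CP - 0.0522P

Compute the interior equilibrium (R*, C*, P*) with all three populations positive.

R* ≈ 136, C* ≈ 2.69, P* ≈ 32.1

From dP/dt = 0: 0.0194C* = 0.0522, so C* = 2.69.
From dR/dt = 0: 0.925(1 - R*/148) = 0.0283·2.69, giving R* = 148·(1 - 0.0823) = 136.
From dC/dt = 0: 0.0109·136 - 0.0922 = 0.0432P*, so P* = 1.39/0.0432 = 32.1.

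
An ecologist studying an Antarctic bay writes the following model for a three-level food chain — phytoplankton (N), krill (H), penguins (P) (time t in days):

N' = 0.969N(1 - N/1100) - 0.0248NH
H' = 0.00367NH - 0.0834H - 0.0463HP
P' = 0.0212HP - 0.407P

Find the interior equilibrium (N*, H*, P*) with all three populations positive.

N* ≈ 560, H* ≈ 19.2, P* ≈ 42.5

From dP/dt = 0: 0.0212H* = 0.407, so H* = 19.2.
From dN/dt = 0: 0.969(1 - N*/1100) = 0.0248·19.2, giving N* = 1100·(1 - 0.491) = 560.
From dH/dt = 0: 0.00367·560 - 0.0834 = 0.0463P*, so P* = 1.97/0.0463 = 42.5.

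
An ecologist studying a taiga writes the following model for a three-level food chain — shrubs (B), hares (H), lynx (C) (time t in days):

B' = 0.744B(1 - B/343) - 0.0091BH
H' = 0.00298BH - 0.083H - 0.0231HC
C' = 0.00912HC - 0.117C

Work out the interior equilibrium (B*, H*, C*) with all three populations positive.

From dC/dt = 0: 0.00912H* = 0.117, so H* = 12.8.
From dB/dt = 0: 0.744(1 - B*/343) = 0.0091·12.8, giving B* = 343·(1 - 0.157) = 289.
From dH/dt = 0: 0.00298·289 - 0.083 = 0.0231C*, so C* = 0.779/0.0231 = 33.7.

B* ≈ 289, H* ≈ 12.8, C* ≈ 33.7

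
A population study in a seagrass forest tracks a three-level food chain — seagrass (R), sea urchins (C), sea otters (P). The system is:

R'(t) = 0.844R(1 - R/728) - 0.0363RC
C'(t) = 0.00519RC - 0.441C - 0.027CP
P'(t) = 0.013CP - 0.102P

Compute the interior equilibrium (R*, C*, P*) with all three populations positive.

From dP/dt = 0: 0.013C* = 0.102, so C* = 7.85.
From dR/dt = 0: 0.844(1 - R*/728) = 0.0363·7.85, giving R* = 728·(1 - 0.337) = 482.
From dC/dt = 0: 0.00519·482 - 0.441 = 0.027P*, so P* = 2.06/0.027 = 76.4.

R* ≈ 482, C* ≈ 7.85, P* ≈ 76.4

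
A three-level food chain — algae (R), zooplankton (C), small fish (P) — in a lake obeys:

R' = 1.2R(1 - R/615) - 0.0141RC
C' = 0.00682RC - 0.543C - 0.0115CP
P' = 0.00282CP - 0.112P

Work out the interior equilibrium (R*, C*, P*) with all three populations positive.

R* ≈ 328, C* ≈ 39.7, P* ≈ 147

From dP/dt = 0: 0.00282C* = 0.112, so C* = 39.7.
From dR/dt = 0: 1.2(1 - R*/615) = 0.0141·39.7, giving R* = 615·(1 - 0.467) = 328.
From dC/dt = 0: 0.00682·328 - 0.543 = 0.0115P*, so P* = 1.69/0.0115 = 147.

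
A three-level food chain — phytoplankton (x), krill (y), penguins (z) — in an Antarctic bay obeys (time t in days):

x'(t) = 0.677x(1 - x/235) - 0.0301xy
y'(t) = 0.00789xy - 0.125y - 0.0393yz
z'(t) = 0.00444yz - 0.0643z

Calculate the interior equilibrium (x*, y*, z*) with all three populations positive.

x* ≈ 83.7, y* ≈ 14.5, z* ≈ 13.6

From dz/dt = 0: 0.00444y* = 0.0643, so y* = 14.5.
From dx/dt = 0: 0.677(1 - x*/235) = 0.0301·14.5, giving x* = 235·(1 - 0.644) = 83.7.
From dy/dt = 0: 0.00789·83.7 - 0.125 = 0.0393z*, so z* = 0.535/0.0393 = 13.6.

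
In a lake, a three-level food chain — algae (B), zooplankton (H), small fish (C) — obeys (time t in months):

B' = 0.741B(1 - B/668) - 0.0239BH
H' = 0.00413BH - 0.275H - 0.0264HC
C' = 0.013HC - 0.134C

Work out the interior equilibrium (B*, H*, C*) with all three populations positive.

B* ≈ 446, H* ≈ 10.3, C* ≈ 59.3

From dC/dt = 0: 0.013H* = 0.134, so H* = 10.3.
From dB/dt = 0: 0.741(1 - B*/668) = 0.0239·10.3, giving B* = 668·(1 - 0.332) = 446.
From dH/dt = 0: 0.00413·446 - 0.275 = 0.0264C*, so C* = 1.57/0.0264 = 59.3.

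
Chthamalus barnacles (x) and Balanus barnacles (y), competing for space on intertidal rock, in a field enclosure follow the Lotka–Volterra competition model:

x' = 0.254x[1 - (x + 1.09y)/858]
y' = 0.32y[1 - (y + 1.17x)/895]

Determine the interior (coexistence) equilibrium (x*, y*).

Setting both brackets to zero gives the nullclines x + 1.09y = 858 and 1.17x + y = 895.
Substituting y = 895 - 1.17x into the first: x(1 - 1.09·1.17) = 858 - 1.09·895.
So x* = -118/-0.275 = 427, and then y* = 895 - 1.17·427 = 395.

x* ≈ 427, y* ≈ 395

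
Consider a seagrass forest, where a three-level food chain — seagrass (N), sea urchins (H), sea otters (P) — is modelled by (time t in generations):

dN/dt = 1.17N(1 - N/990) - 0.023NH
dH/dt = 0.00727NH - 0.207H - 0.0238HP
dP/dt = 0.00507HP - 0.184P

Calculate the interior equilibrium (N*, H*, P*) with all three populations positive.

From dP/dt = 0: 0.00507H* = 0.184, so H* = 36.3.
From dN/dt = 0: 1.17(1 - N*/990) = 0.023·36.3, giving N* = 990·(1 - 0.713) = 284.
From dH/dt = 0: 0.00727·284 - 0.207 = 0.0238P*, so P* = 1.86/0.0238 = 78.

N* ≈ 284, H* ≈ 36.3, P* ≈ 78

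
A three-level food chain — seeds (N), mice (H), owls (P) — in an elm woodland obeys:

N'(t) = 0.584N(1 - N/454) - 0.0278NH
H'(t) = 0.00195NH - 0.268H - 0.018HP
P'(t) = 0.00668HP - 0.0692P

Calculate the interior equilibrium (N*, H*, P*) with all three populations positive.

From dP/dt = 0: 0.00668H* = 0.0692, so H* = 10.4.
From dN/dt = 0: 0.584(1 - N*/454) = 0.0278·10.4, giving N* = 454·(1 - 0.493) = 230.
From dH/dt = 0: 0.00195·230 - 0.268 = 0.018P*, so P* = 0.181/0.018 = 10.

N* ≈ 230, H* ≈ 10.4, P* ≈ 10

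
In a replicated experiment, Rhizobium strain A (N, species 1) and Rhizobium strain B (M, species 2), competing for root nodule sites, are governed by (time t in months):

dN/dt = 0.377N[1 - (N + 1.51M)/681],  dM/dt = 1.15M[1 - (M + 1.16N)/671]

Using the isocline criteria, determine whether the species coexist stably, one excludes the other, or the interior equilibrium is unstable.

unstable coexistence (outcome depends on initial conditions)

Compare the nullcline intercepts: K1/α12 = 681/1.51 = 451 < K2 = 671; K2/α21 = 671/1.16 = 578 < K1 = 681.
Since both are reversed, neither can invade when rare; the interior point is a saddle.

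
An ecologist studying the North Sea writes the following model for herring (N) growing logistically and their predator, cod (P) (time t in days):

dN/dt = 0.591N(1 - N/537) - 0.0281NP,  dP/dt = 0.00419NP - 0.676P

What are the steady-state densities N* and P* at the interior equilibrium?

N* ≈ 161, P* ≈ 14.7

From dP/dt = 0 with P > 0: 0.00419N* = 0.676, so N* = 161.
Substitute into dN/dt = 0: 0.591(1 - 161/537) = 0.0281P*.
The bracket is 0.7, giving P* = 0.413/0.0281 = 14.7.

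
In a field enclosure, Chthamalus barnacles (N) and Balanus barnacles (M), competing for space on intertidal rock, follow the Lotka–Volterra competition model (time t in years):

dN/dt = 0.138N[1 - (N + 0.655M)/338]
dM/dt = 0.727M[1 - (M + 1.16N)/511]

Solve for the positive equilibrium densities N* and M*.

N* ≈ 13.7, M* ≈ 495

Setting both brackets to zero gives the nullclines N + 0.655M = 338 and 1.16N + M = 511.
Substituting M = 511 - 1.16N into the first: N(1 - 0.655·1.16) = 338 - 0.655·511.
So N* = 3.29/0.24 = 13.7, and then M* = 511 - 1.16·13.7 = 495.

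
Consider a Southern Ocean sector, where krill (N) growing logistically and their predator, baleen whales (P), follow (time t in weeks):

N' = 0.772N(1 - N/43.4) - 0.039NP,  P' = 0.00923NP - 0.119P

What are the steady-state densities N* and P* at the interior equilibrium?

N* ≈ 12.9, P* ≈ 13.9

From dP/dt = 0 with P > 0: 0.00923N* = 0.119, so N* = 12.9.
Substitute into dN/dt = 0: 0.772(1 - 12.9/43.4) = 0.039P*.
The bracket is 0.703, giving P* = 0.543/0.039 = 13.9.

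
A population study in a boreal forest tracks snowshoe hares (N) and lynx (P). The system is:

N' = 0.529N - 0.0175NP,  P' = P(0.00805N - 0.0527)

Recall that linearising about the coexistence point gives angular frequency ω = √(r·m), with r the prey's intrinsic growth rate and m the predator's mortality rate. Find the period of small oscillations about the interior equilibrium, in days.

Here r = 0.529 and m = 0.0527, so r·m = 0.0279.
ω = √0.0279 = 0.167 per day, hence T = 2π/ω ≈ 37.6 days.

T ≈ 37.6 days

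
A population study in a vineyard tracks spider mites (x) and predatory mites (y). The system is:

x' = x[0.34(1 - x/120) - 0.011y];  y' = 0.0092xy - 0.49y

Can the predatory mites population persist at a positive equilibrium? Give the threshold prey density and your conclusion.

The predator equation gives dy/dt > 0 only when x > 0.49/0.0092 = 53.3.
Without the predator, x → K = 120. Since 120 > 53.3, the predator can invade and persist.

Threshold x = 53.3; K > 53.3, so yes, the predator persists.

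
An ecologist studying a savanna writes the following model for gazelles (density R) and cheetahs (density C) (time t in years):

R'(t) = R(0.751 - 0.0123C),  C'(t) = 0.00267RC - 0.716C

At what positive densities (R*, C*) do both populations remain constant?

Set dC/dt = 0 with C > 0: 0.00267R - 0.716 = 0, so R* = 0.716/0.00267 = 268.
Set dR/dt = 0 with R > 0: 0.751 - 0.0123C = 0, so C* = 0.751/0.0123 = 61.1.

R* ≈ 268, C* ≈ 61.1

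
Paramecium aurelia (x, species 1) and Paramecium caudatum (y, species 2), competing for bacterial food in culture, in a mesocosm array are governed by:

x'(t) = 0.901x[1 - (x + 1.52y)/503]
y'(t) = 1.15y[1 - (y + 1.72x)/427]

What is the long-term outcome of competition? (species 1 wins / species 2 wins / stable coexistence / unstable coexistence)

Compare the nullcline intercepts: K1/α12 = 503/1.52 = 331 < K2 = 427; K2/α21 = 427/1.72 = 248 < K1 = 503.
Since both are reversed, neither can invade when rare; the interior point is a saddle.

unstable coexistence (outcome depends on initial conditions)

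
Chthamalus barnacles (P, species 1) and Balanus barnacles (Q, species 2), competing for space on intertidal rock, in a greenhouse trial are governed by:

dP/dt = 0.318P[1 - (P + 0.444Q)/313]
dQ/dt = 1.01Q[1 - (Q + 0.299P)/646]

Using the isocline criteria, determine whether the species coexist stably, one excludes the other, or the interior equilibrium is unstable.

stable coexistence

Compare the nullcline intercepts: K1/α12 = 313/0.444 = 705 > K2 = 646; K2/α21 = 646/0.299 = 2160 > K1 = 313.
Since both inequalities hold, each species can invade when rare, so the interior equilibrium is stable.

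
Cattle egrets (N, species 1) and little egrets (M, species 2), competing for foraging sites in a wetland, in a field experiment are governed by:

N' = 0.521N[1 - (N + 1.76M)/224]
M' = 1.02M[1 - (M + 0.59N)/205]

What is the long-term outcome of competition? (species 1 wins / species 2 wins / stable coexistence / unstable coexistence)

species 2 excludes species 1

Compare the nullcline intercepts: K1/α12 = 224/1.76 = 127 < K2 = 205; K2/α21 = 205/0.59 = 347 > K1 = 224.
Since the inequalities point opposite ways, species 2 can invade but species 1 cannot.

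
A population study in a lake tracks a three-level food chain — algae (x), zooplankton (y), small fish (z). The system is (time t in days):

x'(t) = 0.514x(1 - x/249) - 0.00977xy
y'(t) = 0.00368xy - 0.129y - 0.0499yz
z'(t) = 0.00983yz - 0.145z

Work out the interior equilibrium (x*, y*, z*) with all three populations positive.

x* ≈ 179, y* ≈ 14.8, z* ≈ 10.6

From dz/dt = 0: 0.00983y* = 0.145, so y* = 14.8.
From dx/dt = 0: 0.514(1 - x*/249) = 0.00977·14.8, giving x* = 249·(1 - 0.28) = 179.
From dy/dt = 0: 0.00368·179 - 0.129 = 0.0499z*, so z* = 0.53/0.0499 = 10.6.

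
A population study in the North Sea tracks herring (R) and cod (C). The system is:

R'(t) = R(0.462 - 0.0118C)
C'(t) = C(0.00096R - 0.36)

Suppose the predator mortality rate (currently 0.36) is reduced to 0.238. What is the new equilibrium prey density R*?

At the interior fixed point, setting dC/dt = 0 with C > 0 fixes R* = (predator death rate)/(RC coefficient) — independent of the other coefficients.
With the change, R* = 0.238/0.00096 = 248; it falls from 375.

R* ≈ 248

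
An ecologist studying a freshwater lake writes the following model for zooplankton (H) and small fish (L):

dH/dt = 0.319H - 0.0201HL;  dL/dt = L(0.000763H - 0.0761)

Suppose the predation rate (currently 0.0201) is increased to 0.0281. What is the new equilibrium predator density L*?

L* ≈ 11.4

At the interior fixed point, setting dH/dt = 0 with H > 0 fixes L* = (prey growth rate)/(HL coefficient) — independent of the other coefficients.
With the change, L* = 0.319/0.0281 = 11.4; it falls from 15.9.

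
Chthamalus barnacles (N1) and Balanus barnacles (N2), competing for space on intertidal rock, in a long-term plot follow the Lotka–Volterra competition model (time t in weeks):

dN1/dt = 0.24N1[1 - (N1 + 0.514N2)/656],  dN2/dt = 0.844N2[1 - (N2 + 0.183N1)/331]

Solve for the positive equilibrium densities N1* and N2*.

N1* ≈ 536, N2* ≈ 233

Setting both brackets to zero gives the nullclines N1 + 0.514N2 = 656 and 0.183N1 + N2 = 331.
Substituting N2 = 331 - 0.183N1 into the first: N1(1 - 0.514·0.183) = 656 - 0.514·331.
So N1* = 486/0.906 = 536, and then N2* = 331 - 0.183·536 = 233.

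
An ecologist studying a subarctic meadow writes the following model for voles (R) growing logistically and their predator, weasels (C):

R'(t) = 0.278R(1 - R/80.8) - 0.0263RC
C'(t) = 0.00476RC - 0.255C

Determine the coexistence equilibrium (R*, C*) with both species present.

From dC/dt = 0 with C > 0: 0.00476R* = 0.255, so R* = 53.6.
Substitute into dR/dt = 0: 0.278(1 - 53.6/80.8) = 0.0263C*.
The bracket is 0.337, giving C* = 0.0937/0.0263 = 3.56.

R* ≈ 53.6, C* ≈ 3.56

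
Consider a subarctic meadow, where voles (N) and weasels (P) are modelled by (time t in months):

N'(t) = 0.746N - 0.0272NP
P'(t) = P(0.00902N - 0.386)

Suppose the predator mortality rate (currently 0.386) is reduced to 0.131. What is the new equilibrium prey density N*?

N* ≈ 14.5

At the interior fixed point, setting dP/dt = 0 with P > 0 fixes N* = (predator death rate)/(NP coefficient) — independent of the other coefficients.
With the change, N* = 0.131/0.00902 = 14.5; it falls from 42.8.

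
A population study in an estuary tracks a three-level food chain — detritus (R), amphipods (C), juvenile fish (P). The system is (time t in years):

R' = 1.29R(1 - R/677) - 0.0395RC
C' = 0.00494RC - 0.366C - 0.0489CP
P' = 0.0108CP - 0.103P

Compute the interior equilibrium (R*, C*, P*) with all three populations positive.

From dP/dt = 0: 0.0108C* = 0.103, so C* = 9.54.
From dR/dt = 0: 1.29(1 - R*/677) = 0.0395·9.54, giving R* = 677·(1 - 0.292) = 479.
From dC/dt = 0: 0.00494·479 - 0.366 = 0.0489P*, so P* = 2/0.0489 = 40.9.

R* ≈ 479, C* ≈ 9.54, P* ≈ 40.9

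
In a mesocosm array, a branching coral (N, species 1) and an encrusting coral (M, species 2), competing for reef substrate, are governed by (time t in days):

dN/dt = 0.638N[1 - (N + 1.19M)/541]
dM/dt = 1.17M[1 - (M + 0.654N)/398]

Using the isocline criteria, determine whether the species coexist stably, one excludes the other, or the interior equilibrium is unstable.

stable coexistence

Compare the nullcline intercepts: K1/α12 = 541/1.19 = 455 > K2 = 398; K2/α21 = 398/0.654 = 609 > K1 = 541.
Since both inequalities hold, each species can invade when rare, so the interior equilibrium is stable.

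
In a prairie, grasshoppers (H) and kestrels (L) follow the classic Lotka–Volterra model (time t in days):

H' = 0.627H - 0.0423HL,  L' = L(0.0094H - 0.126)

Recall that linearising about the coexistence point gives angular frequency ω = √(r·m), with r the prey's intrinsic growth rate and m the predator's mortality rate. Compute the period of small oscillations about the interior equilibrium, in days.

T ≈ 22.4 days

Here r = 0.627 and m = 0.126, so r·m = 0.079.
ω = √0.079 = 0.281 per day, hence T = 2π/ω ≈ 22.4 days.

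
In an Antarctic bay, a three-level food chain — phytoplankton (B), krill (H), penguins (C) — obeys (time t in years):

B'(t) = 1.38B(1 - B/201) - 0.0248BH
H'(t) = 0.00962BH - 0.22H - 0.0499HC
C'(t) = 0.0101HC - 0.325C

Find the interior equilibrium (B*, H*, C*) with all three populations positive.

From dC/dt = 0: 0.0101H* = 0.325, so H* = 32.2.
From dB/dt = 0: 1.38(1 - B*/201) = 0.0248·32.2, giving B* = 201·(1 - 0.578) = 84.8.
From dH/dt = 0: 0.00962·84.8 - 0.22 = 0.0499C*, so C* = 0.595/0.0499 = 11.9.

B* ≈ 84.8, H* ≈ 32.2, C* ≈ 11.9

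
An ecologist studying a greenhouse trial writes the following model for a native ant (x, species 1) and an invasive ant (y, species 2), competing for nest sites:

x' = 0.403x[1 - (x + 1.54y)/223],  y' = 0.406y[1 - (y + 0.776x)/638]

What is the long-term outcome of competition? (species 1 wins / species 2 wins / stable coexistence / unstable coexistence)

Compare the nullcline intercepts: K1/α12 = 223/1.54 = 145 < K2 = 638; K2/α21 = 638/0.776 = 822 > K1 = 223.
Since the inequalities point opposite ways, species 2 can invade but species 1 cannot.

species 2 excludes species 1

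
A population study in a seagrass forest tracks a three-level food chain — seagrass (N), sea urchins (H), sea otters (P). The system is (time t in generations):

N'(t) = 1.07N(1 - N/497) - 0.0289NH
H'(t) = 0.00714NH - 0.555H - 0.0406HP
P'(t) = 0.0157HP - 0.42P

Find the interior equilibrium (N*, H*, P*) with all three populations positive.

From dP/dt = 0: 0.0157H* = 0.42, so H* = 26.8.
From dN/dt = 0: 1.07(1 - N*/497) = 0.0289·26.8, giving N* = 497·(1 - 0.723) = 138.
From dH/dt = 0: 0.00714·138 - 0.555 = 0.0406P*, so P* = 0.43/0.0406 = 10.6.

N* ≈ 138, H* ≈ 26.8, P* ≈ 10.6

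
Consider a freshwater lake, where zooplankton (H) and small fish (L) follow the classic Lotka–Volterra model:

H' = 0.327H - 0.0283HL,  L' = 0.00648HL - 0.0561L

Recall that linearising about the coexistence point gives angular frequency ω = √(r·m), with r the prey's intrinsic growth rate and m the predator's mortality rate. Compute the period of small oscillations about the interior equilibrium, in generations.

T ≈ 46.4 generations

Here r = 0.327 and m = 0.0561, so r·m = 0.0183.
ω = √0.0183 = 0.135 per generation, hence T = 2π/ω ≈ 46.4 generations.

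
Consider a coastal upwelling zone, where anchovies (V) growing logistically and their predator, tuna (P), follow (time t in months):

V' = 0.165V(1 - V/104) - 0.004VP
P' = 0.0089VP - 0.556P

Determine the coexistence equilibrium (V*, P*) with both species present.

From dP/dt = 0 with P > 0: 0.0089V* = 0.556, so V* = 62.5.
Substitute into dV/dt = 0: 0.165(1 - 62.5/104) = 0.004P*.
The bracket is 0.399, giving P* = 0.0659/0.004 = 16.5.

V* ≈ 62.5, P* ≈ 16.5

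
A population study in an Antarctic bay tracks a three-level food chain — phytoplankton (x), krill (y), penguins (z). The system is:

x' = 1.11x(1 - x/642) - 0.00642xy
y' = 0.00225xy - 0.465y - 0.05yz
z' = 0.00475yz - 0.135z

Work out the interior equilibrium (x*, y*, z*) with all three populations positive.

From dz/dt = 0: 0.00475y* = 0.135, so y* = 28.4.
From dx/dt = 0: 1.11(1 - x*/642) = 0.00642·28.4, giving x* = 642·(1 - 0.164) = 536.
From dy/dt = 0: 0.00225·536 - 0.465 = 0.05z*, so z* = 0.742/0.05 = 14.8.

x* ≈ 536, y* ≈ 28.4, z* ≈ 14.8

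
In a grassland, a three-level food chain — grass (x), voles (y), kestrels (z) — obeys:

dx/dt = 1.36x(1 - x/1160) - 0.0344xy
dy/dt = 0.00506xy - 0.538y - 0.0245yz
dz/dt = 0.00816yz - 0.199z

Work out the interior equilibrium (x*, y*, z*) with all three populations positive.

From dz/dt = 0: 0.00816y* = 0.199, so y* = 24.4.
From dx/dt = 0: 1.36(1 - x*/1160) = 0.0344·24.4, giving x* = 1160·(1 - 0.617) = 444.
From dy/dt = 0: 0.00506·444 - 0.538 = 0.0245z*, so z* = 1.71/0.0245 = 69.8.

x* ≈ 444, y* ≈ 24.4, z* ≈ 69.8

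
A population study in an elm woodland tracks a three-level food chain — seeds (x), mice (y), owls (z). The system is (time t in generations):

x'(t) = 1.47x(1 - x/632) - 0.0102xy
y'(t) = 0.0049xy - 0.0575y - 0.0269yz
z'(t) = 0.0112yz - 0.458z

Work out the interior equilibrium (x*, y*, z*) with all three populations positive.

x* ≈ 453, y* ≈ 40.9, z* ≈ 80.3

From dz/dt = 0: 0.0112y* = 0.458, so y* = 40.9.
From dx/dt = 0: 1.47(1 - x*/632) = 0.0102·40.9, giving x* = 632·(1 - 0.284) = 453.
From dy/dt = 0: 0.0049·453 - 0.0575 = 0.0269z*, so z* = 2.16/0.0269 = 80.3.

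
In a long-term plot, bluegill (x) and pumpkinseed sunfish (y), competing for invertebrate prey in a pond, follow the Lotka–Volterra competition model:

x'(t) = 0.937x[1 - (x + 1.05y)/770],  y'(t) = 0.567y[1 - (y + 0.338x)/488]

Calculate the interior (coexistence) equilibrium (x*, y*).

Setting both brackets to zero gives the nullclines x + 1.05y = 770 and 0.338x + y = 488.
Substituting y = 488 - 0.338x into the first: x(1 - 1.05·0.338) = 770 - 1.05·488.
So x* = 258/0.645 = 399, and then y* = 488 - 0.338·399 = 353.

x* ≈ 399, y* ≈ 353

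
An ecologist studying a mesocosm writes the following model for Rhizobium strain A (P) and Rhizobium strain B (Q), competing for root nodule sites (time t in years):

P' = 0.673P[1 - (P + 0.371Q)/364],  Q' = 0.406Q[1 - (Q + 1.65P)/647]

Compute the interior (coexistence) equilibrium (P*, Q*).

P* ≈ 320, Q* ≈ 120

Setting both brackets to zero gives the nullclines P + 0.371Q = 364 and 1.65P + Q = 647.
Substituting Q = 647 - 1.65P into the first: P(1 - 0.371·1.65) = 364 - 0.371·647.
So P* = 124/0.388 = 320, and then Q* = 647 - 1.65·320 = 120.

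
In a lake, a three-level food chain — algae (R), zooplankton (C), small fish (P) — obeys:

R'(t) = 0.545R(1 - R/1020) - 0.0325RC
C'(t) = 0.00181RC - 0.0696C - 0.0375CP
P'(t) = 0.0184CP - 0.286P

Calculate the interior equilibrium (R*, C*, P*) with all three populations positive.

R* ≈ 74.6, C* ≈ 15.5, P* ≈ 1.74

From dP/dt = 0: 0.0184C* = 0.286, so C* = 15.5.
From dR/dt = 0: 0.545(1 - R*/1020) = 0.0325·15.5, giving R* = 1020·(1 - 0.927) = 74.6.
From dC/dt = 0: 0.00181·74.6 - 0.0696 = 0.0375P*, so P* = 0.0653/0.0375 = 1.74.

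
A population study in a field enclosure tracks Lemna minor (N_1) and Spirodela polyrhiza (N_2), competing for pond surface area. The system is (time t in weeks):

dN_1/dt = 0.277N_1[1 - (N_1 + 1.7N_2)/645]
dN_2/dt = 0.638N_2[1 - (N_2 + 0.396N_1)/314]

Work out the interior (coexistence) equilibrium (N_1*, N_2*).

N_1* ≈ 340, N_2* ≈ 179

Setting both brackets to zero gives the nullclines N_1 + 1.7N_2 = 645 and 0.396N_1 + N_2 = 314.
Substituting N_2 = 314 - 0.396N_1 into the first: N_1(1 - 1.7·0.396) = 645 - 1.7·314.
So N_1* = 111/0.327 = 340, and then N_2* = 314 - 0.396·340 = 179.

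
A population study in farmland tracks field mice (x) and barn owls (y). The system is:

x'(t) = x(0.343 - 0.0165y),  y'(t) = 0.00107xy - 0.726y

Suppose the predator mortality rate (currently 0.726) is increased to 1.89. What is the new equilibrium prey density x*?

x* ≈ 1770

At the interior fixed point, setting dy/dt = 0 with y > 0 fixes x* = (predator death rate)/(xy coefficient) — independent of the other coefficients.
With the change, x* = 1.89/0.00107 = 1770; it rises from 679.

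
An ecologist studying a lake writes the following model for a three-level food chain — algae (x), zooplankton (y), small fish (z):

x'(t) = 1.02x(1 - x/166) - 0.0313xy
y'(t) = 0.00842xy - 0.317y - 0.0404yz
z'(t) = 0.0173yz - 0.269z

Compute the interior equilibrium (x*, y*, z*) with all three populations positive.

From dz/dt = 0: 0.0173y* = 0.269, so y* = 15.5.
From dx/dt = 0: 1.02(1 - x*/166) = 0.0313·15.5, giving x* = 166·(1 - 0.477) = 86.8.
From dy/dt = 0: 0.00842·86.8 - 0.317 = 0.0404z*, so z* = 0.414/0.0404 = 10.2.

x* ≈ 86.8, y* ≈ 15.5, z* ≈ 10.2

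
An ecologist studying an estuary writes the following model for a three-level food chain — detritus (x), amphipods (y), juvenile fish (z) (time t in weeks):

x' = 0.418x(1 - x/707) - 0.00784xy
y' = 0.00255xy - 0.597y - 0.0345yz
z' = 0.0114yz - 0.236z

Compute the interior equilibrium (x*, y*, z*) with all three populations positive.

From dz/dt = 0: 0.0114y* = 0.236, so y* = 20.7.
From dx/dt = 0: 0.418(1 - x*/707) = 0.00784·20.7, giving x* = 707·(1 - 0.388) = 432.
From dy/dt = 0: 0.00255·432 - 0.597 = 0.0345z*, so z* = 0.506/0.0345 = 14.7.

x* ≈ 432, y* ≈ 20.7, z* ≈ 14.7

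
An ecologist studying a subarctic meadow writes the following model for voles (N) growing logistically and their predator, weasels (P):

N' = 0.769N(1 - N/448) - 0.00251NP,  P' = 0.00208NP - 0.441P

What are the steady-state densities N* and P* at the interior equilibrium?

N* ≈ 212, P* ≈ 161

From dP/dt = 0 with P > 0: 0.00208N* = 0.441, so N* = 212.
Substitute into dN/dt = 0: 0.769(1 - 212/448) = 0.00251P*.
The bracket is 0.527, giving P* = 0.405/0.00251 = 161.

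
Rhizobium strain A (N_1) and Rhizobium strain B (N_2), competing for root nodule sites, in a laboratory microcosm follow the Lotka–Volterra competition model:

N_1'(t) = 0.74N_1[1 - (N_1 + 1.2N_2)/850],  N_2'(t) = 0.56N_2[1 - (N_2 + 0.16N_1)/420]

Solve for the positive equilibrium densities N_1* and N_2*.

Setting both brackets to zero gives the nullclines N_1 + 1.2N_2 = 850 and 0.16N_1 + N_2 = 420.
Substituting N_2 = 420 - 0.16N_1 into the first: N_1(1 - 1.2·0.16) = 850 - 1.2·420.
So N_1* = 346/0.808 = 428, and then N_2* = 420 - 0.16·428 = 351.

N_1* ≈ 428, N_2* ≈ 351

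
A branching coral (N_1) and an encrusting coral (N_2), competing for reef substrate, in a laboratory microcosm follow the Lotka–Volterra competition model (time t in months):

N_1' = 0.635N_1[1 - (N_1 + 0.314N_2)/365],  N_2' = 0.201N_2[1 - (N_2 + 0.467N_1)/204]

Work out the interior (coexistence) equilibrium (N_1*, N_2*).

N_1* ≈ 353, N_2* ≈ 39.3

Setting both brackets to zero gives the nullclines N_1 + 0.314N_2 = 365 and 0.467N_1 + N_2 = 204.
Substituting N_2 = 204 - 0.467N_1 into the first: N_1(1 - 0.314·0.467) = 365 - 0.314·204.
So N_1* = 301/0.853 = 353, and then N_2* = 204 - 0.467·353 = 39.3.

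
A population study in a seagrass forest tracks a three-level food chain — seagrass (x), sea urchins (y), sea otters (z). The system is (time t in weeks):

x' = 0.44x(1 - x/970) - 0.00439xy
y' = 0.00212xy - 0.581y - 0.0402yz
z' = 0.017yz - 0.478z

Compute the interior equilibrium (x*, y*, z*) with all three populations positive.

From dz/dt = 0: 0.017y* = 0.478, so y* = 28.1.
From dx/dt = 0: 0.44(1 - x*/970) = 0.00439·28.1, giving x* = 970·(1 - 0.281) = 698.
From dy/dt = 0: 0.00212·698 - 0.581 = 0.0402z*, so z* = 0.899/0.0402 = 22.4.

x* ≈ 698, y* ≈ 28.1, z* ≈ 22.4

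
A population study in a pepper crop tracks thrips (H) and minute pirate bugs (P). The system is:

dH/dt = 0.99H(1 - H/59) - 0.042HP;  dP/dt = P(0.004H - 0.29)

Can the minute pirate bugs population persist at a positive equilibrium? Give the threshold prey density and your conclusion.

Threshold H = 72.5; K < 72.5, so no, the predator goes extinct.

The predator equation gives dP/dt > 0 only when H > 0.29/0.004 = 72.5.
Without the predator, H → K = 59. Since 59 < 72.5, the predator cannot invade.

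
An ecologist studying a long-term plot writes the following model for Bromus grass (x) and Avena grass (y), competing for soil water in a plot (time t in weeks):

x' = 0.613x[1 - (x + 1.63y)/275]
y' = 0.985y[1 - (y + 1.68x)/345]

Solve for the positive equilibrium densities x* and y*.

x* ≈ 165, y* ≈ 67.3

Setting both brackets to zero gives the nullclines x + 1.63y = 275 and 1.68x + y = 345.
Substituting y = 345 - 1.68x into the first: x(1 - 1.63·1.68) = 275 - 1.63·345.
So x* = -287/-1.74 = 165, and then y* = 345 - 1.68·165 = 67.3.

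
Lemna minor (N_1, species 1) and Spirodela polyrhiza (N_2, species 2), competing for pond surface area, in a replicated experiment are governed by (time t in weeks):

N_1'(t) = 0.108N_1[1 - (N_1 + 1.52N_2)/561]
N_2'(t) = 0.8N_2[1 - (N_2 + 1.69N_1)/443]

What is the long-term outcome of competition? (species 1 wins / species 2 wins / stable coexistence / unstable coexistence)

Compare the nullcline intercepts: K1/α12 = 561/1.52 = 369 < K2 = 443; K2/α21 = 443/1.69 = 262 < K1 = 561.
Since both are reversed, neither can invade when rare; the interior point is a saddle.

unstable coexistence (outcome depends on initial conditions)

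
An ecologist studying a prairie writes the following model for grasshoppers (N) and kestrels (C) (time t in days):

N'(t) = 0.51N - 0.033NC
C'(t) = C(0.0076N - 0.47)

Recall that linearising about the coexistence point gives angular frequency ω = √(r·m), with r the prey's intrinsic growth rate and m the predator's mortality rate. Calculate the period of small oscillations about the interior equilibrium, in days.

Here r = 0.51 and m = 0.47, so r·m = 0.24.
ω = √0.24 = 0.49 per day, hence T = 2π/ω ≈ 12.8 days.

T ≈ 12.8 days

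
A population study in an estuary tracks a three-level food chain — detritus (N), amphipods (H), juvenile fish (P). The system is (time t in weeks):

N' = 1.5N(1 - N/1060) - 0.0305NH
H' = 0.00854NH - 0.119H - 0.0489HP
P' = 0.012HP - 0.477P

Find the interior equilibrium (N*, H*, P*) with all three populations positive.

From dP/dt = 0: 0.012H* = 0.477, so H* = 39.8.
From dN/dt = 0: 1.5(1 - N*/1060) = 0.0305·39.8, giving N* = 1060·(1 - 0.808) = 203.
From dH/dt = 0: 0.00854·203 - 0.119 = 0.0489P*, so P* = 1.62/0.0489 = 33.1.

N* ≈ 203, H* ≈ 39.8, P* ≈ 33.1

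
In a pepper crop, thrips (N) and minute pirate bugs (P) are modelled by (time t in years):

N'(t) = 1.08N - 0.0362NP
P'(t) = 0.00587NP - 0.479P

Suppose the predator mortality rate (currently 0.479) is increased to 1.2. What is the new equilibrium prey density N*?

N* ≈ 204

At the interior fixed point, setting dP/dt = 0 with P > 0 fixes N* = (predator death rate)/(NP coefficient) — independent of the other coefficients.
With the change, N* = 1.2/0.00587 = 204; it rises from 81.6.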